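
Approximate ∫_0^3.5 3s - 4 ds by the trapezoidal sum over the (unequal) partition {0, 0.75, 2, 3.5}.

4.375

Subinterval widths: 0.75, 1.25, 1.5.
f(0) = -4, f(0.75) = -1.75, f(2) = 2, f(3.5) = 6.5.
On each subinterval the trapezoid contributes (Δs_i/2)·[f(s_{i-1}) + f(s_i)].
Sum = 4.375.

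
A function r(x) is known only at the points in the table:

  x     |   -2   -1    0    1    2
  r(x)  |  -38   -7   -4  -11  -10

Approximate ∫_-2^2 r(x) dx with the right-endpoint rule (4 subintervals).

Δx = 1.
Sum = 1·[(-7) + (-4) + (-11) + (-10)] = -32.

-32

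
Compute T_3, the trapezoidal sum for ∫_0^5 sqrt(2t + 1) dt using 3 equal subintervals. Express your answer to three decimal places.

11.681

Δt = (5 − 0)/3 = 5/3.
f(0) ≈ 1.000, f(5/3) ≈ 2.082, f(10/3) ≈ 2.769, f(5) ≈ 3.317.
T_3 = (Δt/2)·[f(t_0) + 2f(t_1) + 2f(t_2) + f(t_3)].
Sum ≈ 11.681.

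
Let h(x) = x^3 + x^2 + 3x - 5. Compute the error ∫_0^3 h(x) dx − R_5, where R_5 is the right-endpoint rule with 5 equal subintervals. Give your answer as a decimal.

Exact integral: ∫_0^3 h(x) dx = 27.75.
R_5 = 42.24.
Error = 27.75 − 42.24 = -14.49.

-14.49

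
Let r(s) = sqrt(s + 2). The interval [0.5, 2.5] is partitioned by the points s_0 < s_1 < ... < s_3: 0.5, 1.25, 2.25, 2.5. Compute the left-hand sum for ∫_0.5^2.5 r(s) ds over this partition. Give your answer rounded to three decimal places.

3.504

Subinterval widths: 0.75, 1, 0.25.
Left endpoints: 0.5, 1.25, 2.25.
r(0.5) ≈ 1.581, r(1.25) ≈ 1.803, r(2.25) ≈ 2.062.
Sum = Σ Δs_i · r(s_i).
Sum ≈ 3.504.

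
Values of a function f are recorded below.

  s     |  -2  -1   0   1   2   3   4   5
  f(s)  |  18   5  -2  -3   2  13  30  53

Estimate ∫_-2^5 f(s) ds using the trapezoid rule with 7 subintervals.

Δs = 1.
T_7 = (1/2)·[18 + 2·5 + 2·(-2) + 2·(-3) + 2·2 + 2·13 + 2·30 + 53] = 80.5.

80.5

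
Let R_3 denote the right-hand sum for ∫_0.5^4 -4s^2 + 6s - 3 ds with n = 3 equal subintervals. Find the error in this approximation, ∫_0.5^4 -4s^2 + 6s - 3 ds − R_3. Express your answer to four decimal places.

Exact integral: ∫_0.5^4 f(s) ds ≈ -48.416667.
R_3 ≈ -76.092593.
Error ≈ -48.416667 − (-76.092593) ≈ 27.6759.

27.6759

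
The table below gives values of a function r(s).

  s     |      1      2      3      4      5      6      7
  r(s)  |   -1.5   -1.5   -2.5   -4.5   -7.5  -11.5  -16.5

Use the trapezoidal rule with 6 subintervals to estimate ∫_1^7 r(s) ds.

Δs = 1.
T_6 = (1/2)·[(-1.5) + 2·(-1.5) + 2·(-2.5) + 2·(-4.5) + 2·(-7.5) + 2·(-11.5) + (-16.5)] = -36.5.

-36.5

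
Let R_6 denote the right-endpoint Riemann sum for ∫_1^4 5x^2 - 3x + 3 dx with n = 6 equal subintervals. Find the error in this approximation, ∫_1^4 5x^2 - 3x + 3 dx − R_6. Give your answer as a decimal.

Exact integral: ∫_1^4 f(x) dx = 91.5.
R_6 = 108.625.
Error = 91.5 − 108.625 = -17.125.

-17.125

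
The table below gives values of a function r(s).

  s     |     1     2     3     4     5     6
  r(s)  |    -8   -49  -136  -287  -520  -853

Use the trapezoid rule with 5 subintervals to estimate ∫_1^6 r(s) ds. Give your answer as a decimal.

Δs = 1.
T_5 = (1/2)·[(-8) + 2·(-49) + 2·(-136) + 2·(-287) + 2·(-520) + (-853)] = -1422.5.

-1422.5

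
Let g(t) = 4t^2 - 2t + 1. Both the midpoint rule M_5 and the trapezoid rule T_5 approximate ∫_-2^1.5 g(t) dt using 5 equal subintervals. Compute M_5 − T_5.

-1.715

M_5 = 19.845.
T_5 = 21.56.
M_5 − T_5 = -1.715.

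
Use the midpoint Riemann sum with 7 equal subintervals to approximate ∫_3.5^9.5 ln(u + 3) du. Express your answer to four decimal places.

13.4072

Δu = (9.5 − 3.5)/7 = 6/7.
Midpoints: 55/14, 67/14, 79/14, 6.5, 103/14, 115/14, 127/14.
f(55/14) ≈ 1.9357, f(67/14) ≈ 2.0523, f(79/14) ≈ 2.1567, f(6.5) ≈ 2.2513, f(103/14) ≈ 2.3377, f(115/14) ≈ 2.4172, f(127/14) ≈ 2.4908.
Sum = Δu · [f(55/14) + f(67/14) + f(79/14) + ...].
Sum ≈ 13.4072.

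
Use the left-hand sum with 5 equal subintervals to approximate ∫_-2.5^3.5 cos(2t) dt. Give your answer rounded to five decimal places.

Δt = (3.5 − (-2.5))/5 = 1.2.
Left endpoints: -2.5, -1.3, -0.1, 1.1, 2.3.
f(-2.5) ≈ 0.28366, f(-1.3) ≈ -0.85689, f(-0.1) ≈ 0.98007, f(1.1) ≈ -0.58850, f(2.3) ≈ -0.11215.
Sum = Δt · [f(-2.5) + f(-1.3) + f(-0.1) + f(1.1) + f(2.3)].
Sum ≈ -0.35258.

-0.35258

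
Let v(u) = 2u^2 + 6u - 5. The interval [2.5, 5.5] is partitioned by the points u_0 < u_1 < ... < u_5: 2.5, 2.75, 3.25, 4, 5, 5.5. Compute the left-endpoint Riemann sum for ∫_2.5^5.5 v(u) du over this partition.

134.15625

Subinterval widths: 0.25, 0.5, 0.75, 1, 0.5.
Left endpoints: 2.5, 2.75, 3.25, 4, 5.
v(2.5) = 22.5, v(2.75) = 26.625, v(3.25) = 35.625, v(4) = 51, v(5) = 75.
Sum = Σ Δu_i · v(u_i).
Sum = 134.15625.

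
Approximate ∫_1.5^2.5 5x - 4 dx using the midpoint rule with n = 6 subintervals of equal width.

6

Δx = (2.5 − 1.5)/6 = 1/6.
Midpoints: 19/12, 1.75, 23/12, 25/12, 2.25, 29/12.
f(19/12) = 47/12, f(1.75) = 4.75, f(23/12) = 67/12, f(25/12) = 77/12, f(2.25) = 7.25, f(29/12) = 97/12.
Sum = Δx · [f(19/12) + f(1.75) + f(23/12) + ...].
Sum = 6.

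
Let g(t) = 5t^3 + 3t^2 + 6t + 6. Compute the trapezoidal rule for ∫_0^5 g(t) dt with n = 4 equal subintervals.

Δt = (5 − 0)/4 = 1.25.
g(0) = 6, g(1.25) = 27.953125, g(2.5) = 117.875, g(3.75) = 334.359375, g(5) = 736.
T_4 = (Δt/2)·[g(t_0) + 2g(t_1) + 2g(t_2) + 2g(t_3) + g(t_4)].
Sum = 1063.984375.

1063.984375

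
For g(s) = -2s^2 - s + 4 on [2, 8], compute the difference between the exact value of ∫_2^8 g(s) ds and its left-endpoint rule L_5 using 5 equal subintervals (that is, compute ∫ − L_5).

Exact integral: ∫_2^8 g(s) ds = -342.
L_5 = -269.28.
Error = -342 − (-269.28) = -72.72.

-72.72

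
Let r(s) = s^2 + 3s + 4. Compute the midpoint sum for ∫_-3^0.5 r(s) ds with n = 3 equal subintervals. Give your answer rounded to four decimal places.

9.5197

Δs = (0.5 − (-3))/3 = 7/6.
Midpoints: -29/12, -1.25, -1/12.
r(-29/12) = 373/144, r(-1.25) = 1.8125, r(-1/12) = 541/144.
Sum = Δs · [r(-29/12) + r(-1.25) + r(-1/12)].
Sum ≈ 9.5197.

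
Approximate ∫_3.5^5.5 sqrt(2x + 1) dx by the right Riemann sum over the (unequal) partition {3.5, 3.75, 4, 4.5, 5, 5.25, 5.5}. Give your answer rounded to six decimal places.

Subinterval widths: 0.25, 0.25, 0.5, 0.5, 0.25, 0.25.
Right endpoints: 3.75, 4, 4.5, 5, 5.25, 5.5.
f(3.75) ≈ 2.915476, f(4) ≈ 3.000000, f(4.5) ≈ 3.162278, f(5) ≈ 3.316625, f(5.25) ≈ 3.391165, f(5.5) ≈ 3.464102.
Sum = Σ Δx_i · f(x_i).
Sum ≈ 6.432137.

6.432137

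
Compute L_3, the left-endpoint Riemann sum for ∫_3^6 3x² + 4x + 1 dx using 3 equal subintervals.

201

Δx = (6 − 3)/3 = 1.
Left endpoints: 3, 4, 5.
f(3) = 40, f(4) = 65, f(5) = 96.
Sum = Δx · [f(3) + f(4) + f(5)].
Sum = 201.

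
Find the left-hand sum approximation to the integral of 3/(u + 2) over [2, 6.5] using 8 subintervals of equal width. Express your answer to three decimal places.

2.377

Δu = (6.5 − 2)/8 = 0.5625.
Left endpoints: 2, 2.5625, 3.125, 3.6875, 4.25, 4.8125, 5.375, 5.9375.
f(2) = 0.75, f(2.5625) = 48/73, f(3.125) = 24/41, f(3.6875) = 48/91, f(4.25) = 0.48, f(4.8125) = 48/109, f(5.375) = 24/59, f(5.9375) = 48/127.
Sum = Δu · [f(2) + f(2.5625) + f(3.125) + ...].
Sum ≈ 2.377.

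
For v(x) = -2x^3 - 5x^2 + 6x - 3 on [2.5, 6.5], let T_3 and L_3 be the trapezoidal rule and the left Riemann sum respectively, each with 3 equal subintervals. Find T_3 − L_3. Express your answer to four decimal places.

-449.3333

T_3 ≈ -1246.592593.
L_3 ≈ -797.259259.
T_3 − L_3 ≈ -449.3333.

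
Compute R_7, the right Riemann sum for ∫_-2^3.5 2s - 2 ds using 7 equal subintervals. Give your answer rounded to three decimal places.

Δs = (3.5 − (-2))/7 = 11/14.
Right endpoints: -17/14, -3/7, 5/14, 8/7, 27/14, 19/7, 3.5.
f(-17/14) = -31/7, f(-3/7) = -20/7, f(5/14) = -9/7, f(8/7) = 2/7, f(27/14) = 13/7, f(19/7) = 24/7, f(3.5) = 5.
Sum = Δs · [f(-17/14) + f(-3/7) + f(5/14) + ...].
Sum ≈ 1.571.

1.571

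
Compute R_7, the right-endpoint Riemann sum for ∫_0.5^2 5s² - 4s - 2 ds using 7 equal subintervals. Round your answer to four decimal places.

4.0485

Δs = (2 − 0.5)/7 = 3/14.
Right endpoints: 5/7, 13/14, 8/7, 19/14, 11/7, 25/14, 2.
f(5/7) = -113/49, f(13/14) = -275/196, f(8/7) = -2/49, f(19/14) = 349/196, f(11/7) = 199/49, f(25/14) = 1333/196, f(2) = 10.
Sum = Δs · [f(5/7) + f(13/14) + f(8/7) + ...].
Sum ≈ 4.0485.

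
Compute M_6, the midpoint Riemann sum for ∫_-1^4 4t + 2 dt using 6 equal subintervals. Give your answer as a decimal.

40

Δt = (4 − (-1))/6 = 5/6.
Midpoints: -7/12, 0.25, 13/12, 23/12, 2.75, 43/12.
f(-7/12) = -1/3, f(0.25) = 3, f(13/12) = 19/3, f(23/12) = 29/3, f(2.75) = 13, f(43/12) = 49/3.
Sum = Δt · [f(-7/12) + f(0.25) + f(13/12) + ...].
Sum = 40.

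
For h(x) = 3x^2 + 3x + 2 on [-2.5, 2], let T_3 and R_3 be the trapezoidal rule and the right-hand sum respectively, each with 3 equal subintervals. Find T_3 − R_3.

T_3 = 34.3125.
R_3 = 39.375.
T_3 − R_3 = -5.0625.

-5.0625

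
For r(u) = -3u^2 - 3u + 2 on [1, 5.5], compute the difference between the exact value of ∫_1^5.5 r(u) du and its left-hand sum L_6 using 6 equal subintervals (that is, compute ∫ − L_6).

-36.703125

Exact integral: ∫_1^5.5 r(u) du = -200.25.
L_6 = -163.546875.
Error = -200.25 − (-163.546875) = -36.703125.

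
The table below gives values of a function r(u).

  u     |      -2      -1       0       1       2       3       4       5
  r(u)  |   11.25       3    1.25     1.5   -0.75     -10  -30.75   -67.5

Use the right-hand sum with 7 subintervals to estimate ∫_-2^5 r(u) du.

Δu = 1.
Sum = 1·[3 + 1.25 + 1.5 + (-0.75) + (-10) + (-30.75) + (-67.5)] = -103.25.

-103.25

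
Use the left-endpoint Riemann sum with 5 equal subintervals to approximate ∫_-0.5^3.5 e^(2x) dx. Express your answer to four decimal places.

Δx = (3.5 − (-0.5))/5 = 0.8.
Left endpoints: -0.5, 0.3, 1.1, 1.9, 2.7.
f(-0.5) ≈ 0.3679, f(0.3) ≈ 1.8221, f(1.1) ≈ 9.0250, f(1.9) ≈ 44.7012, f(2.7) ≈ 221.4064.
Sum = Δx · [f(-0.5) + f(0.3) + f(1.1) + f(1.9) + f(2.7)].
Sum ≈ 221.8581.

221.8581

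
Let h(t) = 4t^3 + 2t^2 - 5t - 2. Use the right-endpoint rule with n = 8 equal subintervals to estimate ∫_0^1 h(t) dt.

Δt = (1 − 0)/8 = 0.125.
Right endpoints: 0.125, 0.25, 0.375, 0.5, 0.625, 0.75, 0.875, 1.
h(0.125) = -2.5859375, h(0.25) = -3.0625, h(0.375) = -3.3828125, h(0.5) = -3.5, h(0.625) = -3.3671875, h(0.75) = -2.9375, h(0.875) = -2.1640625, h(1) = -1.
Sum = Δt · [h(0.125) + h(0.25) + h(0.375) + ...].
Sum = -2.75.

-2.75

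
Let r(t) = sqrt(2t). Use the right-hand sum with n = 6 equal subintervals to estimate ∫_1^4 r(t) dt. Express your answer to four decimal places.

6.9459

Δt = (4 − 1)/6 = 0.5.
Right endpoints: 1.5, 2, 2.5, 3, 3.5, 4.
r(1.5) ≈ 1.7321, r(2) ≈ 2.0000, r(2.5) ≈ 2.2361, r(3) ≈ 2.4495, r(3.5) ≈ 2.6458, r(4) ≈ 2.8284.
Sum = Δt · [r(1.5) + r(2) + r(2.5) + ...].
Sum ≈ 6.9459.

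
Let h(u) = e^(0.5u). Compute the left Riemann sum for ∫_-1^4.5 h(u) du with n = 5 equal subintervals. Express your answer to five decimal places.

13.32327

Δu = (4.5 − (-1))/5 = 1.1.
Left endpoints: -1, 0.1, 1.2, 2.3, 3.4.
h(-1) ≈ 0.60653, h(0.1) ≈ 1.05127, h(1.2) ≈ 1.82212, h(2.3) ≈ 3.15819, h(3.4) ≈ 5.47395.
Sum = Δu · [h(-1) + h(0.1) + h(1.2) + h(2.3) + h(3.4)].
Sum ≈ 13.32327.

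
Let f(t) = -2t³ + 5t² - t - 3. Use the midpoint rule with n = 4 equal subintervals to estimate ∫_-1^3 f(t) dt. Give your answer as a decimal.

-9

Δt = (3 − (-1))/4 = 1.
Midpoints: -0.5, 0.5, 1.5, 2.5.
f(-0.5) = -1, f(0.5) = -2.5, f(1.5) = 0, f(2.5) = -5.5.
Sum = Δt · [f(-0.5) + f(0.5) + f(1.5) + f(2.5)].
Sum = -9.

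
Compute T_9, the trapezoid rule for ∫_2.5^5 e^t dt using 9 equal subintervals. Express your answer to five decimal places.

Δt = (5 − 2.5)/9 = 5/18.
f(2.5) ≈ 12.18249, f(25/9) ≈ 16.08324, f(55/18) ≈ 21.23298, f(10/3) ≈ 28.03162, f(65/18) ≈ 37.00715, f(35/9) ≈ 48.85657, f(25/6) ≈ 64.50009, f(40/9) ≈ 85.15256, f(85/18) ≈ 112.41779, f(5) ≈ 148.41316.
T_9 = (Δt/2)·[f(t_0) + 2f(t_1) + ... + 2f(t_{8}) + f(t_9)].
Sum ≈ 137.10551.

137.10551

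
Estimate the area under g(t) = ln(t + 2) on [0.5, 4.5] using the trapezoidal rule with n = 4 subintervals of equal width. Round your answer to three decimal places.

5.856

Δt = (4.5 − 0.5)/4 = 1.
g(0.5) ≈ 0.916, g(1.5) ≈ 1.253, g(2.5) ≈ 1.504, g(3.5) ≈ 1.705, g(4.5) ≈ 1.872.
T_4 = (Δt/2)·[g(t_0) + 2g(t_1) + 2g(t_2) + 2g(t_3) + g(t_4)].
Sum ≈ 5.856.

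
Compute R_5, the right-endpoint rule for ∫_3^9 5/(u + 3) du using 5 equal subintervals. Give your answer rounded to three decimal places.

Δu = (9 − 3)/5 = 1.2.
Right endpoints: 4.2, 5.4, 6.6, 7.8, 9.
f(4.2) = 25/36, f(5.4) = 25/42, f(6.6) = 25/48, f(7.8) = 25/54, f(9) = 5/12.
Sum = Δu · [f(4.2) + f(5.4) + f(6.6) + f(7.8) + f(9)].
Sum ≈ 3.228.

3.228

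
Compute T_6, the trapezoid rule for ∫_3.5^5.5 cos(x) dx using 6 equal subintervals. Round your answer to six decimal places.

-0.351466

Δx = (5.5 − 3.5)/6 = 1/3.
f(3.5) ≈ -0.936457, f(23/6) ≈ -0.770137, f(25/6) ≈ -0.519036, f(4.5) ≈ -0.210796, f(29/6) ≈ 0.120650, f(31/6) ≈ 0.438813, f(5.5) ≈ 0.708670.
T_6 = (Δx/2)·[f(x_0) + 2f(x_1) + ... + 2f(x_{5}) + f(x_6)].
Sum ≈ -0.351466.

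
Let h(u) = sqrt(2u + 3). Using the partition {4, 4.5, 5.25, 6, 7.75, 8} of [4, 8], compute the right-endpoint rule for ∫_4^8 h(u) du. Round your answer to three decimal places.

16.009

Subinterval widths: 0.5, 0.75, 0.75, 1.75, 0.25.
Right endpoints: 4.5, 5.25, 6, 7.75, 8.
h(4.5) ≈ 3.464, h(5.25) ≈ 3.674, h(6) ≈ 3.873, h(7.75) ≈ 4.301, h(8) ≈ 4.359.
Sum = Σ Δu_i · h(u_i).
Sum ≈ 16.009.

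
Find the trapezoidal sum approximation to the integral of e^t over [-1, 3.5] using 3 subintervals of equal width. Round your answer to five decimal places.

38.66916

Δt = (3.5 − (-1))/3 = 1.5.
f(-1) ≈ 0.36788, f(0.5) ≈ 1.64872, f(2) ≈ 7.38906, f(3.5) ≈ 33.11545.
T_3 = (Δt/2)·[f(t_0) + 2f(t_1) + 2f(t_2) + f(t_3)].
Sum ≈ 38.66916.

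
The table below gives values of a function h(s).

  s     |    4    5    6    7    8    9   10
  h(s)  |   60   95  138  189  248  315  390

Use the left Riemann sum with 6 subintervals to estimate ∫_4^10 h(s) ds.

1045

Δs = 1.
Sum = 1·[60 + 95 + 138 + 189 + 248 + 315] = 1045.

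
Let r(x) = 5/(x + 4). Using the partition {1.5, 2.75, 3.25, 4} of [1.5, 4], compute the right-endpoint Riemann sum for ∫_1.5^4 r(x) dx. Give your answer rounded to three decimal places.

Subinterval widths: 1.25, 0.5, 0.75.
Right endpoints: 2.75, 3.25, 4.
r(2.75) = 20/27, r(3.25) = 20/29, r(4) = 0.625.
Sum = Σ Δx_i · r(x_i).
Sum ≈ 1.740.

1.740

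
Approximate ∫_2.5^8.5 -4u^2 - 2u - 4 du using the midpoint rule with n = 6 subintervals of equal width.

Δu = (8.5 − 2.5)/6 = 1.
Midpoints: 3, 4, 5, 6, 7, 8.
f(3) = -46, f(4) = -76, f(5) = -114, f(6) = -160, f(7) = -214, f(8) = -276.
Sum = Δu · [f(3) + f(4) + f(5) + ...].
Sum = -886.

-886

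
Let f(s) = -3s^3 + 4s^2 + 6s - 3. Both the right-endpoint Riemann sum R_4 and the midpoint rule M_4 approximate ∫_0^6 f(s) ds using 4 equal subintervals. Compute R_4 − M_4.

-428.625

R_4 = -996.75.
M_4 = -568.125.
R_4 − M_4 = -428.625.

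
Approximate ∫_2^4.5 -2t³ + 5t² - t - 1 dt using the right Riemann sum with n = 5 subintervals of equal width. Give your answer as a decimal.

-92.5

Δt = (4.5 − 2)/5 = 0.5.
Right endpoints: 2.5, 3, 3.5, 4, 4.5.
f(2.5) = -3.5, f(3) = -13, f(3.5) = -29, f(4) = -53, f(4.5) = -86.5.
Sum = Δt · [f(2.5) + f(3) + f(3.5) + f(4) + f(4.5)].
Sum = -92.5.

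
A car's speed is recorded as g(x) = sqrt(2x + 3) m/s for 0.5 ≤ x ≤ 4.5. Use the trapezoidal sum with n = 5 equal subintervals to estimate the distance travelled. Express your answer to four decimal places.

Δx = (4.5 − 0.5)/5 = 0.8.
g(0.5) ≈ 2.0000, g(1.3) ≈ 2.3664, g(2.1) ≈ 2.6833, g(2.9) ≈ 2.9665, g(3.7) ≈ 3.2249, g(4.5) ≈ 3.4641.
T_5 = (Δx/2)·[g(x_0) + 2g(x_1) + ... + 2g(x_{4}) + g(x_5)].
Sum ≈ 11.1785.

11.1785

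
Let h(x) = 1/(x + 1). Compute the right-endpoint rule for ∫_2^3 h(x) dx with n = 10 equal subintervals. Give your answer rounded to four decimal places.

Δx = (3 − 2)/10 = 0.1.
Right endpoints: 2.1, 2.2, 2.3, 2.4, 2.5, 2.6, 2.7, 2.8, 2.9, 3.
h(2.1) = 10/31, h(2.2) = 0.3125, h(2.3) = 10/33, h(2.4) = 5/17, h(2.5) = 2/7, h(2.6) = 5/18, h(2.7) = 10/37, h(2.8) = 5/19, h(2.9) = 10/39, h(3) = 0.25.
Sum = Δx · [h(2.1) + h(2.2) + h(2.3) + ...].
Sum ≈ 0.2836.

0.2836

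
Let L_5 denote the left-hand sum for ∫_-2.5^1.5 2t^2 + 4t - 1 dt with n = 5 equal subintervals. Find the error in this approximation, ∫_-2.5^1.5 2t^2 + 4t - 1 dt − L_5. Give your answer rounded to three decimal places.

2.347

Exact integral: ∫_-2.5^1.5 f(t) dt ≈ 0.66667.
L_5 = -1.68.
Error ≈ 0.66667 − (-1.68) ≈ 2.347.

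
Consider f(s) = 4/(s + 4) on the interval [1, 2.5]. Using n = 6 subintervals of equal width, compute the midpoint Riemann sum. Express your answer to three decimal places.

Δs = (2.5 − 1)/6 = 0.25.
Midpoints: 1.125, 1.375, 1.625, 1.875, 2.125, 2.375.
f(1.125) = 32/41, f(1.375) = 32/43, f(1.625) = 32/45, f(1.875) = 32/47, f(2.125) = 32/49, f(2.375) = 32/51.
Sum = Δs · [f(1.125) + f(1.375) + f(1.625) + ...].
Sum ≈ 1.049.

1.049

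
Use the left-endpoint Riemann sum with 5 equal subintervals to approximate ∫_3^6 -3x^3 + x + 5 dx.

-720.84

Δx = (6 − 3)/5 = 0.6.
Left endpoints: 3, 3.6, 4.2, 4.8, 5.4.
f(3) = -73, f(3.6) = -131.368, f(4.2) = -213.064, f(4.8) = -321.976, f(5.4) = -461.992.
Sum = Δx · [f(3) + f(3.6) + f(4.2) + f(4.8) + f(5.4)].
Sum = -720.84.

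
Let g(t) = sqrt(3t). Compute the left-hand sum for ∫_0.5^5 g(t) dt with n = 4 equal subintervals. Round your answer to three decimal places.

Δt = (5 − 0.5)/4 = 1.125.
Left endpoints: 0.5, 1.625, 2.75, 3.875.
g(0.5) ≈ 1.225, g(1.625) ≈ 2.208, g(2.75) ≈ 2.872, g(3.875) ≈ 3.410.
Sum = Δt · [g(0.5) + g(1.625) + g(2.75) + g(3.875)].
Sum ≈ 10.929.

10.929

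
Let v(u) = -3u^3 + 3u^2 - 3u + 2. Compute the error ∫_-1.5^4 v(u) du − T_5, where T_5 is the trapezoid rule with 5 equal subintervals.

Exact integral: ∫_-1.5^4 v(u) du = -130.453125.
T_5 = -139.60375.
Error = -130.453125 − (-139.60375) = 9.150625.

9.150625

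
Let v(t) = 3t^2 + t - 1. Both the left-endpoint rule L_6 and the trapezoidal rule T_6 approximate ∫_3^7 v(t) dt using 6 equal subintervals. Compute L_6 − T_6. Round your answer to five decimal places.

-41.33333

L_6 ≈ 291.5555556.
T_6 ≈ 332.8888889.
L_6 − T_6 ≈ -41.33333.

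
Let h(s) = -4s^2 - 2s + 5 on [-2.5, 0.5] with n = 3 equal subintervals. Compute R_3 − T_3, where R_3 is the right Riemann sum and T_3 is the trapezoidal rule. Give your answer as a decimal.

9

R_3 = 7.
T_3 = -2.
R_3 − T_3 = 9.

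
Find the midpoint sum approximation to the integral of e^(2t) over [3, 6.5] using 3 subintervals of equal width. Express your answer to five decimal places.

177828.23614

Δt = (6.5 − 3)/3 = 7/6.
Midpoints: 43/12, 4.75, 71/12.
f(43/12) ≈ 1295.51900, f(4.75) ≈ 13359.72683, f(71/12) ≈ 137768.95657.
Sum = Δt · [f(43/12) + f(4.75) + f(71/12)].
Sum ≈ 177828.23614.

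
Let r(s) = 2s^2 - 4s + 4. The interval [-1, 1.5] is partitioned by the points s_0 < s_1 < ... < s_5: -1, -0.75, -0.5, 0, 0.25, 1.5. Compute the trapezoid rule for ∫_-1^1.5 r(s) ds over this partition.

Subinterval widths: 0.25, 0.25, 0.5, 0.25, 1.25.
r(-1) = 10, r(-0.75) = 8.125, r(-0.5) = 6.5, r(0) = 4, r(0.25) = 3.125, r(1.5) = 2.5.
On each subinterval the trapezoid contributes (Δs_i/2)·[r(s_{i-1}) + r(s_i)].
Sum = 11.125.

11.125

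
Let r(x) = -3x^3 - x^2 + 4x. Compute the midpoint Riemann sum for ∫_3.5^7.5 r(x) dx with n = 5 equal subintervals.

-2288.06

Δx = (7.5 − 3.5)/5 = 0.8.
Midpoints: 3.9, 4.7, 5.5, 6.3, 7.1.
r(3.9) = -177.567, r(4.7) = -314.759, r(5.5) = -507.375, r(6.3) = -764.631, r(7.1) = -1095.743.
Sum = Δx · [r(3.9) + r(4.7) + r(5.5) + r(6.3) + r(7.1)].
Sum = -2288.06.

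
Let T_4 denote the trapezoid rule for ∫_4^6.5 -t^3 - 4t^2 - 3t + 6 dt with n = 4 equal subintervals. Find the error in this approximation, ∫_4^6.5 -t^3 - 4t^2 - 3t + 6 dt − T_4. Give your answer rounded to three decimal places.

Exact integral: ∫_4^6.5 f(t) dt ≈ -687.47396.
T_4 ≈ -690.68848.
Error ≈ -687.47396 − (-690.68848) ≈ 3.215.

3.215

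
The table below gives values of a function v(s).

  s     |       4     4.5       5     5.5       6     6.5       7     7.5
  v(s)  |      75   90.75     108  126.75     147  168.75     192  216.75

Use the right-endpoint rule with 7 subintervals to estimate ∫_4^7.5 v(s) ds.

Δs = 0.5.
Sum = 0.5·[90.75 + 108 + 126.75 + 147 + 168.75 + 192 + 216.75] = 525.

525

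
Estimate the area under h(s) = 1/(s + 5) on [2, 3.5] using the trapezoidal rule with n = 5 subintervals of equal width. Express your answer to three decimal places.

0.194

Δs = (3.5 − 2)/5 = 0.3.
h(2) = 1/7, h(2.3) = 10/73, h(2.6) = 5/38, h(2.9) = 10/79, h(3.2) = 5/41, h(3.5) = 2/17.
T_5 = (Δs/2)·[h(s_0) + 2h(s_1) + ... + 2h(s_{4}) + h(s_5)].
Sum ≈ 0.194.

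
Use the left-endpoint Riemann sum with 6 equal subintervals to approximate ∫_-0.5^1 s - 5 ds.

Δs = (1 − (-0.5))/6 = 0.25.
Left endpoints: -0.5, -0.25, 0, 0.25, 0.5, 0.75.
f(-0.5) = -5.5, f(-0.25) = -5.25, f(0) = -5, f(0.25) = -4.75, f(0.5) = -4.5, f(0.75) = -4.25.
Sum = Δs · [f(-0.5) + f(-0.25) + f(0) + ...].
Sum = -7.3125.

-7.3125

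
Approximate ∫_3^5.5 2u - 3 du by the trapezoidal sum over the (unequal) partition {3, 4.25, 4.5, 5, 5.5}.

Subinterval widths: 1.25, 0.25, 0.5, 0.5.
f(3) = 3, f(4.25) = 5.5, f(4.5) = 6, f(5) = 7, f(5.5) = 8.
On each subinterval the trapezoid contributes (Δu_i/2)·[f(u_{i-1}) + f(u_i)].
Sum = 13.75.

13.75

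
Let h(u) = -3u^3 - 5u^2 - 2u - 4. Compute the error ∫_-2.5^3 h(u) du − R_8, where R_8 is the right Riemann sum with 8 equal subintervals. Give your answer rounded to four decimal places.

Exact integral: ∫_-2.5^3 h(u) du ≈ -127.244792.
R_8 ≈ -182.850830.
Error ≈ -127.244792 − (-182.850830) ≈ 55.6060.

55.6060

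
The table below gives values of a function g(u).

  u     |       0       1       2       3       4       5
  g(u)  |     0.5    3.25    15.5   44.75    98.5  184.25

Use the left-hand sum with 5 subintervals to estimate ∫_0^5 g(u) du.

Δu = 1.
Sum = 1·[0.5 + 3.25 + 15.5 + 44.75 + 98.5] = 162.5.

162.5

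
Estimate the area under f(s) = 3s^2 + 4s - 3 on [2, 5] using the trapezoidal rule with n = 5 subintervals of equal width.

150.54

Δs = (5 − 2)/5 = 0.6.
f(2) = 17, f(2.6) = 27.68, f(3.2) = 40.52, f(3.8) = 55.52, f(4.4) = 72.68, f(5) = 92.
T_5 = (Δs/2)·[f(s_0) + 2f(s_1) + ... + 2f(s_{4}) + f(s_5)].
Sum = 150.54.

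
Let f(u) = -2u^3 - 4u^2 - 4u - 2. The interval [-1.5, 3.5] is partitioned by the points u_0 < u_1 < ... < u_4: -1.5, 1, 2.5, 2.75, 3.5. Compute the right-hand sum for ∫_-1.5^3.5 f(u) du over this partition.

-266.6484375

Subinterval widths: 2.5, 1.5, 0.25, 0.75.
Right endpoints: 1, 2.5, 2.75, 3.5.
f(1) = -12, f(2.5) = -68.25, f(2.75) = -84.84375, f(3.5) = -150.75.
Sum = Σ Δu_i · f(u_i).
Sum = -266.6484375.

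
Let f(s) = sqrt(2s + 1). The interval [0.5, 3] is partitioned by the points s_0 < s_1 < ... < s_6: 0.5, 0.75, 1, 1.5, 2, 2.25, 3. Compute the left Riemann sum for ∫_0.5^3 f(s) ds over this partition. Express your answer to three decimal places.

Subinterval widths: 0.25, 0.25, 0.5, 0.5, 0.25, 0.75.
Left endpoints: 0.5, 0.75, 1, 1.5, 2, 2.25.
f(0.5) ≈ 1.414, f(0.75) ≈ 1.581, f(1) ≈ 1.732, f(1.5) ≈ 2.000, f(2) ≈ 2.236, f(2.25) ≈ 2.345.
Sum = Σ Δs_i · f(s_i).
Sum ≈ 4.933.

4.933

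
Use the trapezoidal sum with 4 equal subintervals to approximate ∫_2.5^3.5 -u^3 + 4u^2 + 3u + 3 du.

20.53125

Δu = (3.5 − 2.5)/4 = 0.25.
f(2.5) = 19.875, f(2.75) = 20.703125, f(3) = 21, f(3.25) = 20.671875, f(3.5) = 19.625.
T_4 = (Δu/2)·[f(u_0) + 2f(u_1) + 2f(u_2) + 2f(u_3) + f(u_4)].
Sum = 20.53125.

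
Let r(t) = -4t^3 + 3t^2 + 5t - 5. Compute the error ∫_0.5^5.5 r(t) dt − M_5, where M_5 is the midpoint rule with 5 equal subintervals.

-13.75

Exact integral: ∫_0.5^5.5 r(t) dt = -698.75.
M_5 = -685.
Error = -698.75 − (-685) = -13.75.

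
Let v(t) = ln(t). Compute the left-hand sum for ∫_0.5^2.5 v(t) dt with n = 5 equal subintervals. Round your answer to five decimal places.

Δt = (2.5 − 0.5)/5 = 0.4.
Left endpoints: 0.5, 0.9, 1.3, 1.7, 2.1.
v(0.5) ≈ -0.69315, v(0.9) ≈ -0.10536, v(1.3) ≈ 0.26236, v(1.7) ≈ 0.53063, v(2.1) ≈ 0.74194.
Sum = Δt · [v(0.5) + v(0.9) + v(1.3) + v(1.7) + v(2.1)].
Sum ≈ 0.29457.

0.29457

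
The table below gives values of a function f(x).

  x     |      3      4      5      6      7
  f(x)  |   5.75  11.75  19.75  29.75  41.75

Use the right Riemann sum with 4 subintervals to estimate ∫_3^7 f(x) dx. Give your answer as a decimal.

Δx = 1.
Sum = 1·[11.75 + 19.75 + 29.75 + 41.75] = 103.

103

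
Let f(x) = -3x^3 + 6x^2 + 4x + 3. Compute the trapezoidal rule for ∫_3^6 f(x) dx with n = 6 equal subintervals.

-474.5625

Δx = (6 − 3)/6 = 0.5.
f(3) = -12, f(3.5) = -38.125, f(4) = -77, f(4.5) = -130.875, f(5) = -202, f(5.5) = -292.625, f(6) = -405.
T_6 = (Δx/2)·[f(x_0) + 2f(x_1) + ... + 2f(x_{5}) + f(x_6)].
Sum = -474.5625.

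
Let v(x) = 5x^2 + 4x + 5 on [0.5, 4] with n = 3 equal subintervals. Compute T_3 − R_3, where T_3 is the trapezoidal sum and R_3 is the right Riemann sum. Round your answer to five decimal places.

T_3 ≈ 159.4282407.
R_3 ≈ 213.5324074.
T_3 − R_3 ≈ -54.10417.

-54.10417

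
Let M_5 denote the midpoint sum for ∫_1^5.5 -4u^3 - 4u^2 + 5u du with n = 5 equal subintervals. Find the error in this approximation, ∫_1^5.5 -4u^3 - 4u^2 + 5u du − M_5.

Exact integral: ∫_1^5.5 f(u) du = -1061.4375.
M_5 = -1048.37625.
Error = -1061.4375 − (-1048.37625) = -13.06125.

-13.06125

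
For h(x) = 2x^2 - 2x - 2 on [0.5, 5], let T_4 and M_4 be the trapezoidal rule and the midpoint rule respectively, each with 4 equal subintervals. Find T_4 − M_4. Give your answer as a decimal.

2.84765625

T_4 = 51.3984375.
M_4 = 48.55078125.
T_4 − M_4 = 2.84765625.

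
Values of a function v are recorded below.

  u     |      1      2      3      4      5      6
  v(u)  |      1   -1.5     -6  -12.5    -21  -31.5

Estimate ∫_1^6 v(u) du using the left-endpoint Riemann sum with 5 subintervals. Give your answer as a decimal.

-40

Δu = 1.
Sum = 1·[1 + (-1.5) + (-6) + (-12.5) + (-21)] = -40.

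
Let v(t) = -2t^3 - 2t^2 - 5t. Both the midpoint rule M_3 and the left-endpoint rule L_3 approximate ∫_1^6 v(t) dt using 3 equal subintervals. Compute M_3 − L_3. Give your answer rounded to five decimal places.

M_3 ≈ -851.7129630.
L_3 ≈ -494.0740741.
M_3 − L_3 ≈ -357.63889.

-357.63889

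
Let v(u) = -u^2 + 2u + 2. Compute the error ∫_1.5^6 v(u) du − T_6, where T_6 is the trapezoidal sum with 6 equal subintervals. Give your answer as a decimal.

Exact integral: ∫_1.5^6 v(u) du = -28.125.
T_6 = -28.546875.
Error = -28.125 − (-28.546875) = 0.421875.

0.421875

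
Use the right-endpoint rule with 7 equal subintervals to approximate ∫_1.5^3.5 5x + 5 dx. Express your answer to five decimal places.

36.42857

Δx = (3.5 − 1.5)/7 = 2/7.
Right endpoints: 25/14, 29/14, 33/14, 37/14, 41/14, 45/14, 3.5.
f(25/14) = 195/14, f(29/14) = 215/14, f(33/14) = 235/14, f(37/14) = 255/14, f(41/14) = 275/14, f(45/14) = 295/14, f(3.5) = 22.5.
Sum = Δx · [f(25/14) + f(29/14) + f(33/14) + ...].
Sum ≈ 36.42857.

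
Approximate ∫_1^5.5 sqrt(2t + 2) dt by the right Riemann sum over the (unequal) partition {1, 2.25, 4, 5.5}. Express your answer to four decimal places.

14.1292

Subinterval widths: 1.25, 1.75, 1.5.
Right endpoints: 2.25, 4, 5.5.
f(2.25) ≈ 2.5495, f(4) ≈ 3.1623, f(5.5) ≈ 3.6056.
Sum = Σ Δt_i · f(t_i).
Sum ≈ 14.1292.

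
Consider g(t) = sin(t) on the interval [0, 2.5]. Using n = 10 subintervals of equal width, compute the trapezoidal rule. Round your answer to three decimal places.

1.792

Δt = (2.5 − 0)/10 = 0.25.
g(0) ≈ 0.000, g(0.25) ≈ 0.247, g(0.5) ≈ 0.479, g(0.75) ≈ 0.682, g(1) ≈ 0.841, g(1.25) ≈ 0.949, g(1.5) ≈ 0.997, g(1.75) ≈ 0.984, g(2) ≈ 0.909, g(2.25) ≈ 0.778, g(2.5) ≈ 0.598.
T_10 = (Δt/2)·[g(t_0) + 2g(t_1) + ... + 2g(t_{9}) + g(t_10)].
Sum ≈ 1.792.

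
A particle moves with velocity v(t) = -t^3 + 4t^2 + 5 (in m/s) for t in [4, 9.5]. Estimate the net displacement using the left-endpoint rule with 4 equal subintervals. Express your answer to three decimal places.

-573.837

Δt = (9.5 − 4)/4 = 1.375.
Left endpoints: 4, 5.375, 6.75, 8.125.
v(4) = 5, v(5.375) = -17779/512, v(6.75) = -120.296875, v(8.125) = -136865/512.
Sum = Δt · [v(4) + v(5.375) + v(6.75) + v(8.125)].
Sum ≈ -573.837.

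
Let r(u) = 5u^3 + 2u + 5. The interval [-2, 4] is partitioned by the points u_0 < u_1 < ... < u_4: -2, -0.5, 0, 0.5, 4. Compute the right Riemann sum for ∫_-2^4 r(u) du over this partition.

1176.375

Subinterval widths: 1.5, 0.5, 0.5, 3.5.
Right endpoints: -0.5, 0, 0.5, 4.
r(-0.5) = 3.375, r(0) = 5, r(0.5) = 6.625, r(4) = 333.
Sum = Σ Δu_i · r(u_i).
Sum = 1176.375.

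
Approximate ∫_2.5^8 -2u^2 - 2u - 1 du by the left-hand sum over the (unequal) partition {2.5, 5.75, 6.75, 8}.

Subinterval widths: 3.25, 1, 1.25.
Left endpoints: 2.5, 5.75, 6.75.
f(2.5) = -18.5, f(5.75) = -78.625, f(6.75) = -105.625.
Sum = Σ Δu_i · f(u_i).
Sum = -270.78125.

-270.78125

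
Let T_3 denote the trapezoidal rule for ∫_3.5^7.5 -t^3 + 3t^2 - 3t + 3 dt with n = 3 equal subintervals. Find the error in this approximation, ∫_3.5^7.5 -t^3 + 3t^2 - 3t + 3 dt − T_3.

Exact integral: ∫_3.5^7.5 f(t) dt = -428.5.
T_3 = -444.5.
Error = -428.5 − (-444.5) = 16.

16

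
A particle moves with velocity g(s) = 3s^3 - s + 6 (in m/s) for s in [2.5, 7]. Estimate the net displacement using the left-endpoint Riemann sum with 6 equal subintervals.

Δs = (7 − 2.5)/6 = 0.75.
Left endpoints: 2.5, 3.25, 4, 4.75, 5.5, 6.25.
g(2.5) = 50.375, g(3.25) = 105.734375, g(4) = 194, g(4.75) = 322.765625, g(5.5) = 499.625, g(6.25) = 732.171875.
Sum = Δs · [g(2.5) + g(3.25) + g(4) + ...].
Sum = 1428.50390625.

1428.50390625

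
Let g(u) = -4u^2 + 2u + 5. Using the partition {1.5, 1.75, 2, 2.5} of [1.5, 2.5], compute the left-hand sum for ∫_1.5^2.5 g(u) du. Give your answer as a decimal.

Subinterval widths: 0.25, 0.25, 0.5.
Left endpoints: 1.5, 1.75, 2.
g(1.5) = -1, g(1.75) = -3.75, g(2) = -7.
Sum = Σ Δu_i · g(u_i).
Sum = -4.6875.

-4.6875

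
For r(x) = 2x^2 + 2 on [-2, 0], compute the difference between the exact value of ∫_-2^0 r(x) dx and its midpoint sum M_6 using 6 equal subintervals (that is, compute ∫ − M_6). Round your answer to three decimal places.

0.037

Exact integral: ∫_-2^0 r(x) dx ≈ 9.33333.
M_6 ≈ 9.29630.
Error ≈ 9.33333 − 9.29630 ≈ 0.037.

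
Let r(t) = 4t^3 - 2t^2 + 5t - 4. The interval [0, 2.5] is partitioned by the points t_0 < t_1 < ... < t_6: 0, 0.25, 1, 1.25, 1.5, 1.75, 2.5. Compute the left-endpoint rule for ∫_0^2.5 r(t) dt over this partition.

17.546875

Subinterval widths: 0.25, 0.75, 0.25, 0.25, 0.25, 0.75.
Left endpoints: 0, 0.25, 1, 1.25, 1.5, 1.75.
r(0) = -4, r(0.25) = -2.8125, r(1) = 3, r(1.25) = 6.9375, r(1.5) = 12.5, r(1.75) = 20.0625.
Sum = Σ Δt_i · r(t_i).
Sum = 17.546875.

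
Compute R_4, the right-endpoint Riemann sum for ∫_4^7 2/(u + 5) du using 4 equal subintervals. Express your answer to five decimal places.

0.55504

Δu = (7 − 4)/4 = 0.75.
Right endpoints: 4.75, 5.5, 6.25, 7.
f(4.75) = 8/39, f(5.5) = 4/21, f(6.25) = 8/45, f(7) = 1/6.
Sum = Δu · [f(4.75) + f(5.5) + f(6.25) + f(7)].
Sum ≈ 0.55504.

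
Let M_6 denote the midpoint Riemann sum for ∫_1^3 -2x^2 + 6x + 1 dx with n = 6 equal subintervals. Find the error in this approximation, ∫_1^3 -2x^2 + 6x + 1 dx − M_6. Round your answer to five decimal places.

-0.03704

Exact integral: ∫_1^3 f(x) dx ≈ 8.6666667.
M_6 ≈ 8.7037037.
Error ≈ 8.6666667 − 8.7037037 ≈ -0.03704.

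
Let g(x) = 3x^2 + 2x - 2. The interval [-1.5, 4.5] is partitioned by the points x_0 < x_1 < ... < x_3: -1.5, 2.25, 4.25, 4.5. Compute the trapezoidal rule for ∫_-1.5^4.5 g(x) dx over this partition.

Subinterval widths: 3.75, 2, 0.25.
g(-1.5) = 1.75, g(2.25) = 17.6875, g(4.25) = 60.6875, g(4.5) = 67.75.
On each subinterval the trapezoid contributes (Δx_i/2)·[g(x_{i-1}) + g(x_i)].
Sum = 130.875.

130.875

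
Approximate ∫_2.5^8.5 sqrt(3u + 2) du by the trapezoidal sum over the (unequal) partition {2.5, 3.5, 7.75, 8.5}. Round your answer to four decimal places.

25.3507

Subinterval widths: 1, 4.25, 0.75.
f(2.5) ≈ 3.0822, f(3.5) ≈ 3.5355, f(7.75) ≈ 5.0249, f(8.5) ≈ 5.2440.
On each subinterval the trapezoid contributes (Δu_i/2)·[f(u_{i-1}) + f(u_i)].
Sum ≈ 25.3507.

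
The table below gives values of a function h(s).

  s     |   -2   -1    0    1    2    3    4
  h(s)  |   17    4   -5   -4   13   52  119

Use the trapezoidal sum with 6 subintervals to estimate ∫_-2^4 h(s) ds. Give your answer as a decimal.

Δs = 1.
T_6 = (1/2)·[17 + 2·4 + 2·(-5) + 2·(-4) + 2·13 + 2·52 + 119] = 128.

128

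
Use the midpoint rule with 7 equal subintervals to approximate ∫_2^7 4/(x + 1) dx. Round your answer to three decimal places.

3.915

Δx = (7 − 2)/7 = 5/7.
Midpoints: 33/14, 43/14, 53/14, 4.5, 73/14, 83/14, 93/14.
f(33/14) = 56/47, f(43/14) = 56/57, f(53/14) = 56/67, f(4.5) = 8/11, f(73/14) = 56/87, f(83/14) = 56/97, f(93/14) = 56/107.
Sum = Δx · [f(33/14) + f(43/14) + f(53/14) + ...].
Sum ≈ 3.915.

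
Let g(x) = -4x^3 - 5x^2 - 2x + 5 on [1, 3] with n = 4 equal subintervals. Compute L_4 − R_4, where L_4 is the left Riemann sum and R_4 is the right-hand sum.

74

L_4 = -86.75.
R_4 = -160.75.
L_4 − R_4 = 74.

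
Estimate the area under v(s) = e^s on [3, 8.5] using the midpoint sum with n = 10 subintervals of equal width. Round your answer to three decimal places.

Δs = (8.5 − 3)/10 = 0.55.
Midpoints: 3.275, 3.825, 4.375, 4.925, 5.475, 6.025, 6.575, 7.125, 7.675, 8.225.
v(3.275) ≈ 26.443, v(3.825) ≈ 45.833, v(4.375) ≈ 79.440, v(4.925) ≈ 137.689, v(5.475) ≈ 238.650, v(6.025) ≈ 413.642, v(6.575) ≈ 716.946, v(7.125) ≈ 1242.648, v(7.675) ≈ 2153.824, v(8.225) ≈ 3733.121.
Sum = Δs · [v(3.275) + v(3.825) + v(4.375) + ...].
Sum ≈ 4833.530.

4833.530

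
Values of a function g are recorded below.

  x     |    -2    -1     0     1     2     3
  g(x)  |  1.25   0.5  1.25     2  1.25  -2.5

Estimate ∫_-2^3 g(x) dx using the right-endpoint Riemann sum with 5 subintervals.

Δx = 1.
Sum = 1·[0.5 + 1.25 + 2 + 1.25 + (-2.5)] = 2.5.

2.5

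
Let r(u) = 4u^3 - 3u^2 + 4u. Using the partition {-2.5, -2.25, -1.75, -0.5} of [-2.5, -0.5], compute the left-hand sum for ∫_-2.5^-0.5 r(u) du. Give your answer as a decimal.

Subinterval widths: 0.25, 0.5, 1.25.
Left endpoints: -2.5, -2.25, -1.75.
r(-2.5) = -91.25, r(-2.25) = -69.75, r(-1.75) = -37.625.
Sum = Σ Δu_i · r(u_i).
Sum = -104.71875.

-104.71875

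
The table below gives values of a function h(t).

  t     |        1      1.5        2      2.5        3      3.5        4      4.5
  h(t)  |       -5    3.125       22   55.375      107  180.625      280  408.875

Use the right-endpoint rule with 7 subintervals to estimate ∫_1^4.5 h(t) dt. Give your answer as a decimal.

528.5

Δt = 0.5.
Sum = 0.5·[3.125 + 22 + 55.375 + 107 + 180.625 + 280 + 408.875] = 528.5.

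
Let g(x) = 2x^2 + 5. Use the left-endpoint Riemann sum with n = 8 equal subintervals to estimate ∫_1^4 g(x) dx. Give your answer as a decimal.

51.515625

Δx = (4 − 1)/8 = 0.375.
Left endpoints: 1, 1.375, 1.75, 2.125, 2.5, 2.875, 3.25, 3.625.
g(1) = 7, g(1.375) = 8.78125, g(1.75) = 11.125, g(2.125) = 14.03125, g(2.5) = 17.5, g(2.875) = 21.53125, g(3.25) = 26.125, g(3.625) = 31.28125.
Sum = Δx · [g(1) + g(1.375) + g(1.75) + ...].
Sum = 51.515625.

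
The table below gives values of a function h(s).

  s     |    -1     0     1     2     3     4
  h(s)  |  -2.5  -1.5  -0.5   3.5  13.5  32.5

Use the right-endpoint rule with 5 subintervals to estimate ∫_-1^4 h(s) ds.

Δs = 1.
Sum = 1·[(-1.5) + (-0.5) + 3.5 + 13.5 + 32.5] = 47.5.

47.5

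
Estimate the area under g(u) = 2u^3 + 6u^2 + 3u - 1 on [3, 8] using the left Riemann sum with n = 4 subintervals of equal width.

2283.90625

Δu = (8 − 3)/4 = 1.25.
Left endpoints: 3, 4.25, 5.5, 6.75.
g(3) = 116, g(4.25) = 273.65625, g(5.5) = 529.75, g(6.75) = 907.71875.
Sum = Δu · [g(3) + g(4.25) + g(5.5) + g(6.75)].
Sum = 2283.90625.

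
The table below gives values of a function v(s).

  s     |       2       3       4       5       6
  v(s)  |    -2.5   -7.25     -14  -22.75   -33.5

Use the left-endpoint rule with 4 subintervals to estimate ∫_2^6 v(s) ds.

-46.5

Δs = 1.
Sum = 1·[(-2.5) + (-7.25) + (-14) + (-22.75)] = -46.5.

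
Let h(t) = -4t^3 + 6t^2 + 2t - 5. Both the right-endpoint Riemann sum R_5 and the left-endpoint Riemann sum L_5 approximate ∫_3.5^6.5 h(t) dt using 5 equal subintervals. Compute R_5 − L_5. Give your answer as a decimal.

R_5 = -1388.52.
L_5 = -943.92.
R_5 − L_5 = -444.6.

-444.6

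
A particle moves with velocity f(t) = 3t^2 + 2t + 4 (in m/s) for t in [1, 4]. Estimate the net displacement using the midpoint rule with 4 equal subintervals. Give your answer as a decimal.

89.578125

Δt = (4 − 1)/4 = 0.75.
Midpoints: 1.375, 2.125, 2.875, 3.625.
f(1.375) = 12.421875, f(2.125) = 21.796875, f(2.875) = 34.546875, f(3.625) = 50.671875.
Sum = Δt · [f(1.375) + f(2.125) + f(2.875) + f(3.625)].
Sum = 89.578125.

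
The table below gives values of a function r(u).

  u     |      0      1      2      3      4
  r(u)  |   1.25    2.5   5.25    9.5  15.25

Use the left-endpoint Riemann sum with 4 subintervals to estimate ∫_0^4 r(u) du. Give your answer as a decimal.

18.5

Δu = 1.
Sum = 1·[1.25 + 2.5 + 5.25 + 9.5] = 18.5.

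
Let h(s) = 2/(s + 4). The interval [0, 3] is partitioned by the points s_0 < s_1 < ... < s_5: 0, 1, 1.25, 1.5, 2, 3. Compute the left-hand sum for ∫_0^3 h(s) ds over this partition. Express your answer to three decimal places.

Subinterval widths: 1, 0.25, 0.25, 0.5, 1.
Left endpoints: 0, 1, 1.25, 1.5, 2.
h(0) = 0.5, h(1) = 0.4, h(1.25) = 8/21, h(1.5) = 4/11, h(2) = 1/3.
Sum = Σ Δs_i · h(s_i).
Sum ≈ 1.210.

1.210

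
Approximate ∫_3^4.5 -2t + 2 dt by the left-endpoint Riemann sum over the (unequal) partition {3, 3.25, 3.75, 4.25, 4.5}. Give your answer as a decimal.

Subinterval widths: 0.25, 0.5, 0.5, 0.25.
Left endpoints: 3, 3.25, 3.75, 4.25.
f(3) = -4, f(3.25) = -4.5, f(3.75) = -5.5, f(4.25) = -6.5.
Sum = Σ Δt_i · f(t_i).
Sum = -7.625.

-7.625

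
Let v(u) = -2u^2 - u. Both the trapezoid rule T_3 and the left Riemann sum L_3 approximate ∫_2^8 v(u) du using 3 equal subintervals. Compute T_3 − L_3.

T_3 = -374.
L_3 = -248.
T_3 − L_3 = -126.

-126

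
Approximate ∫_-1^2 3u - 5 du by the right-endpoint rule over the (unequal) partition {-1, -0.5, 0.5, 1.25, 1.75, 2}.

Subinterval widths: 0.5, 1, 0.75, 0.5, 0.25.
Right endpoints: -0.5, 0.5, 1.25, 1.75, 2.
f(-0.5) = -6.5, f(0.5) = -3.5, f(1.25) = -1.25, f(1.75) = 0.25, f(2) = 1.
Sum = Σ Δu_i · f(u_i).
Sum = -7.3125.

-7.3125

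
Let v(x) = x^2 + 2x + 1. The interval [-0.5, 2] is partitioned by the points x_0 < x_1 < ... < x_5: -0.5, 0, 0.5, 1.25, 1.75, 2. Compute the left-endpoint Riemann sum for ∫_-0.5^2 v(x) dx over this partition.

Subinterval widths: 0.5, 0.5, 0.75, 0.5, 0.25.
Left endpoints: -0.5, 0, 0.5, 1.25, 1.75.
v(-0.5) = 0.25, v(0) = 1, v(0.5) = 2.25, v(1.25) = 5.0625, v(1.75) = 7.5625.
Sum = Σ Δx_i · v(x_i).
Sum = 6.734375.

6.734375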